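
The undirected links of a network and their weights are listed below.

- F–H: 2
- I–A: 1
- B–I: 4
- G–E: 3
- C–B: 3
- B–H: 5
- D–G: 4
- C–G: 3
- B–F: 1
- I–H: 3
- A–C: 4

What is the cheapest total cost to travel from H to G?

Candidate routes:
H → I → A → C → G: 3+1+4+3 = 11
H → B → C → G: 5+3+3 = 11
H → F → B → C → G: 2+1+3+3 = 9
The minimum is 9 via H → F → B → C → G.

9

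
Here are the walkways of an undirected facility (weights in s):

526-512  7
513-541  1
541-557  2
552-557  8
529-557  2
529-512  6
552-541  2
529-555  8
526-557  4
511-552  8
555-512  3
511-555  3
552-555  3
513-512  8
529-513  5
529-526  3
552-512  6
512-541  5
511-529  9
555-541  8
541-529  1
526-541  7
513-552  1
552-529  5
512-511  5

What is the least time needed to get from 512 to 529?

Settle nodes by increasing distance from 512:
512: 0
555: 3  (via 512)
511: 5  (via 512)
541: 5  (via 512)
529: 6  (via 512)
Shortest route: 512–529 = 6 s.

6 s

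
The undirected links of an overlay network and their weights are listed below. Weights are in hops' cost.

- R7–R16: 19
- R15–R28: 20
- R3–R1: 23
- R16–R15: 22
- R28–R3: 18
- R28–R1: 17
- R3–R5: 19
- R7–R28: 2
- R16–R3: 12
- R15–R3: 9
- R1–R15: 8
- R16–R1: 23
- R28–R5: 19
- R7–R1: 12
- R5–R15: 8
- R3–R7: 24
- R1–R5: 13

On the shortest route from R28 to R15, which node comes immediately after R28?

Candidate routes:
R28 - R15: 20 = 20
R28 - R7 - R1 - R15: 2+12+8 = 22
Cheapest is R28 - R15 at 20 hops' cost.
So from R28 the first move is to R15.

R15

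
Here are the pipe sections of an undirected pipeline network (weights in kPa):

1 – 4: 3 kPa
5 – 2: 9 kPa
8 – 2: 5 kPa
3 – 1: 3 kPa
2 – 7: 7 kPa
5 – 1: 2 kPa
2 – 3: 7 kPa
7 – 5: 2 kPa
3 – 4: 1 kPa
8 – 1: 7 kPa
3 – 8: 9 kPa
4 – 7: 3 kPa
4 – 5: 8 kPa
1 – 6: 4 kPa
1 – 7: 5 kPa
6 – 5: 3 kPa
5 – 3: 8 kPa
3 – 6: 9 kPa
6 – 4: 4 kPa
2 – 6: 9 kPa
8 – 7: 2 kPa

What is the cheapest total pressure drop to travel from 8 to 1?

6 kPa

Shortest distances from 8:
8: 0
7: 2  (via 8)
5: 4  (via 7)
2: 5  (via 8)
4: 5  (via 7)
1: 6  (via 5)
Shortest route: 8–7–5–1 = 6 kPa.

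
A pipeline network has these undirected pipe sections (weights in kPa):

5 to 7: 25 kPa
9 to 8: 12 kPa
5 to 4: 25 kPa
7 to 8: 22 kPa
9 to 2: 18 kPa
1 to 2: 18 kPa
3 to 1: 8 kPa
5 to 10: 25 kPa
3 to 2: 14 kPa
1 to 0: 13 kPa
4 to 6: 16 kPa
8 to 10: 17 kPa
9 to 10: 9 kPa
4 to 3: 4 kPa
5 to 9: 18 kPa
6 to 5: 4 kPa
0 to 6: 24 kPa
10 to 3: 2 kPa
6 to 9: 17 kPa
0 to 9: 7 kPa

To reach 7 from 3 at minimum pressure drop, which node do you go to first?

10

Candidate routes:
3 - 10 - 9 - 8 - 7: 2+9+12+22 = 45
3 - 10 - 8 - 7: 2+17+22 = 41
3 - 10 - 5 - 7: 2+25+25 = 52
3 - 4 - 6 - 5 - 7: 4+16+4+25 = 49
Cheapest is 3 - 10 - 8 - 7 at 41 kPa.
So from 3 the first move is to 10.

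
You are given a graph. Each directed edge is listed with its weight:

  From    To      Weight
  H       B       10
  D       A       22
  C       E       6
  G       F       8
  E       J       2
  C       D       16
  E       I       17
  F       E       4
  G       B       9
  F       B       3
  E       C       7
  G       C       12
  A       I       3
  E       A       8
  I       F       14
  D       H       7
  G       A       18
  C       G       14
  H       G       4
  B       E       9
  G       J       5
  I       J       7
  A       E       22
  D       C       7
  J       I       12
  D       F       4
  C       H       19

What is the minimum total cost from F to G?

25

Shortest distances from F:
F: 0
B: 3  (via F)
E: 4  (via F)
J: 6  (via E)
C: 11  (via E)
A: 12  (via E)
I: 15  (via A)
G: 25  (via C)
Shortest route: F → E → C → G = 25.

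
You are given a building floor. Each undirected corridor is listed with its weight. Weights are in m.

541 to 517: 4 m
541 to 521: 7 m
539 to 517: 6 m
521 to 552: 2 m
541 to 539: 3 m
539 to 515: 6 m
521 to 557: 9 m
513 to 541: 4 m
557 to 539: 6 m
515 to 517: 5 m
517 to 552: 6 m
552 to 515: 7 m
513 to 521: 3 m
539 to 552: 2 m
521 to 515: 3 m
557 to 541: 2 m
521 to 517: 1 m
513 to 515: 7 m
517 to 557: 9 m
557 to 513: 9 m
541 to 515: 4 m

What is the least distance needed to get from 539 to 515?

6 m

Running Dijkstra from 539:
539: 0
552: 2  (via 539)
541: 3  (via 539)
521: 4  (via 552)
517: 5  (via 521)
557: 5  (via 541)
515: 6  (via 539)
Shortest route: 539–515 = 6 m.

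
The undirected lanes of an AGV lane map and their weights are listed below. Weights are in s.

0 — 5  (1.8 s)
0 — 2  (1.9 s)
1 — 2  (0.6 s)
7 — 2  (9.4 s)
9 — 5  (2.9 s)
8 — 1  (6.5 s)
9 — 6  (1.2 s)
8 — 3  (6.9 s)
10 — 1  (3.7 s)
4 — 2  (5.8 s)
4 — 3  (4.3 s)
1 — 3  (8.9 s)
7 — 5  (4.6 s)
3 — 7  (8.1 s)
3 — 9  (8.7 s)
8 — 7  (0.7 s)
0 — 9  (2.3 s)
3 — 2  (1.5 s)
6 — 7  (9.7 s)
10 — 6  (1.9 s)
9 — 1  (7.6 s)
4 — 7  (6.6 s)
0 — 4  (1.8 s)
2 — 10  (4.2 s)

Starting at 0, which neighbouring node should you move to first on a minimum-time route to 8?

5

Compare a few routes:
0 → 5 → 7 → 8: 1.8+4.6+0.7 = 7.1
0 → 2 → 1 → 8: 1.9+0.6+6.5 = 9
Cheapest is 0 → 5 → 7 → 8 at 7.1 s.
So from 0 the first move is to 5.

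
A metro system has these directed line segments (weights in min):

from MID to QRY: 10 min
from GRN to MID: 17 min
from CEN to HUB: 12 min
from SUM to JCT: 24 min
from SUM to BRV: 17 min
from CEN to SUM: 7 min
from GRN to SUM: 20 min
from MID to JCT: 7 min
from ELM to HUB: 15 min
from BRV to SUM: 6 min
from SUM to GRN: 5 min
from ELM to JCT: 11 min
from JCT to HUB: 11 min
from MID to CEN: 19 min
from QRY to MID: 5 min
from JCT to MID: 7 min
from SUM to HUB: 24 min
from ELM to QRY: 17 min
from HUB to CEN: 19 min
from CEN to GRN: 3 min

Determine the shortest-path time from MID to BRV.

43 min

Enumerating some paths:
MID → CEN → GRN → SUM → BRV: 19+3+20+17 = 59
MID → JCT → HUB → CEN → SUM → BRV: 7+11+19+7+17 = 61
MID → JCT → HUB → CEN → GRN → SUM → BRV: 7+11+19+3+20+17 = 77
MID → CEN → SUM → BRV: 19+7+17 = 43
Cheapest is MID → CEN → SUM → BRV at 43 min.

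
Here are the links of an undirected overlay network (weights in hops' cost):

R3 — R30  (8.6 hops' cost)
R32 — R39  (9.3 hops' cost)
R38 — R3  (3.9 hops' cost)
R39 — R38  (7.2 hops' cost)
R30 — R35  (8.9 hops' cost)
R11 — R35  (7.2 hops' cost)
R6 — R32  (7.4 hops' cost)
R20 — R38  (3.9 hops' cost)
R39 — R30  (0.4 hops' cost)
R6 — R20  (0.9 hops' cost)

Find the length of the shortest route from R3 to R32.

16.1 hops' cost

Shortest distances from R3:
R3: 0
R38: 3.9  (via R3)
R20: 7.8  (via R38)
R30: 8.6  (via R3)
R6: 8.7  (via R20)
R39: 9  (via R30)
R32: 16.1  (via R6)
Shortest route: R3 → R38 → R20 → R6 → R32 = 16.1 hops' cost.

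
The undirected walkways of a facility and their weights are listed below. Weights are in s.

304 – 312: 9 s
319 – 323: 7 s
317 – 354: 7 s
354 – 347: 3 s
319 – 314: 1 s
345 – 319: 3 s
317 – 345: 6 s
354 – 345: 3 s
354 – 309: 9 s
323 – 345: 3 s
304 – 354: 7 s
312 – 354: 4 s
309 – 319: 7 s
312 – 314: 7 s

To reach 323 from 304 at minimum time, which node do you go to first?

Enumerating some paths:
304–354–345–323: 7+3+3 = 13
304–312–314–319–345–323: 9+7+1+3+3 = 23
304–312–354–345–323: 9+4+3+3 = 19
304–354–345–319–323: 7+3+3+7 = 20
Cheapest is 304–354–345–323 at 13 s.
So from 304 the first move is to 354.

354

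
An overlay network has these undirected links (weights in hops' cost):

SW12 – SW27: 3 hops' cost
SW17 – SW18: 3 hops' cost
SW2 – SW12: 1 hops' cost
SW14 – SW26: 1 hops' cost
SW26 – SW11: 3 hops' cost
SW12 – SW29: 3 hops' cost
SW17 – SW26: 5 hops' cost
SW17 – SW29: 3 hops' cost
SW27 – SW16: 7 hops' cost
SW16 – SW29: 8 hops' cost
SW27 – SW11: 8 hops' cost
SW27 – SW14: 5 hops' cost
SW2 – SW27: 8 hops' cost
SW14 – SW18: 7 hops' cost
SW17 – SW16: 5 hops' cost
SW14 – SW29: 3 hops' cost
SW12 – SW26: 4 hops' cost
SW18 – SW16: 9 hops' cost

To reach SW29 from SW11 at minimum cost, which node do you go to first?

SW26

Compare a few routes:
SW11 - SW26 - SW17 - SW29: 3+5+3 = 11
SW11 - SW26 - SW14 - SW29: 3+1+3 = 7
SW11 - SW26 - SW12 - SW29: 3+4+3 = 10
The minimum is 7 hops' cost via SW11 - SW26 - SW14 - SW29.
So from SW11 the first move is to SW26.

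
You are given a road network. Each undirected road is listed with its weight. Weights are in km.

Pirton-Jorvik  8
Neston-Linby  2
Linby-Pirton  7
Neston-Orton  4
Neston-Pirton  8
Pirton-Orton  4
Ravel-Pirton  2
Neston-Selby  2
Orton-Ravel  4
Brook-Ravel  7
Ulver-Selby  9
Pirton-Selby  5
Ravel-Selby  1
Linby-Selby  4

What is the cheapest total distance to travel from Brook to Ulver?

Shortest distances from Brook:
Brook: 0
Ravel: 7  (via Brook)
Selby: 8  (via Ravel)
Pirton: 9  (via Ravel)
Neston: 10  (via Selby)
Orton: 11  (via Ravel)
Linby: 12  (via Selby)
Jorvik: 17  (via Pirton)
Ulver: 17  (via Selby)
Shortest route: Brook → Ravel → Selby → Ulver = 17 km.

17 km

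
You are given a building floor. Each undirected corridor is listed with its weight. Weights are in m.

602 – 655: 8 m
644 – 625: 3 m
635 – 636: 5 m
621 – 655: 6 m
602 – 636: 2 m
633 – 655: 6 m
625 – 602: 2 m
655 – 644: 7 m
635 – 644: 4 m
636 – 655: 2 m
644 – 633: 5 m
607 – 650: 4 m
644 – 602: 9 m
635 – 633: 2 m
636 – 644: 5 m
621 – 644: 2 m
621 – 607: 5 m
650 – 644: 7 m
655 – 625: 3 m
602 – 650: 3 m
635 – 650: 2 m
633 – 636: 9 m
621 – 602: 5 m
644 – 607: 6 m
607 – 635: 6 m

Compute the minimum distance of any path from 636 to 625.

Candidate routes:
636–644–625: 5+3 = 8
636–655–625: 2+3 = 5
636–602–625: 2+2 = 4
Cheapest is 636–602–625 at 4 m.

4 m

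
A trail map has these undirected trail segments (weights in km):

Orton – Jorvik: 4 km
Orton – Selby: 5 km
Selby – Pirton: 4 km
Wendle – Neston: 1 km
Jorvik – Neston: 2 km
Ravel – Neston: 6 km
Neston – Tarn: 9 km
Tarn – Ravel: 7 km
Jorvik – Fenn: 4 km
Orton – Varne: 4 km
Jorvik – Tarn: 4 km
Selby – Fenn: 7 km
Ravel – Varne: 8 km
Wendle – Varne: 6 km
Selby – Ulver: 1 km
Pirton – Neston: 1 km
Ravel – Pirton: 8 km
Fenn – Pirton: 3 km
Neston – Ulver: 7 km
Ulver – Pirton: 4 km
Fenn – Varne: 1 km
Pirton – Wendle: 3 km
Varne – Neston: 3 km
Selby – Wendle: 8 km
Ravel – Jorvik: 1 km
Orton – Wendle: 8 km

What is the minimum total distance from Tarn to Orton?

8 km

Running Dijkstra from Tarn:
Tarn: 0
Jorvik: 4  (via Tarn)
Ravel: 5  (via Jorvik)
Neston: 6  (via Jorvik)
Wendle: 7  (via Neston)
Pirton: 7  (via Neston)
Orton: 8  (via Jorvik)
Shortest route: Tarn–Jorvik–Orton = 8 km.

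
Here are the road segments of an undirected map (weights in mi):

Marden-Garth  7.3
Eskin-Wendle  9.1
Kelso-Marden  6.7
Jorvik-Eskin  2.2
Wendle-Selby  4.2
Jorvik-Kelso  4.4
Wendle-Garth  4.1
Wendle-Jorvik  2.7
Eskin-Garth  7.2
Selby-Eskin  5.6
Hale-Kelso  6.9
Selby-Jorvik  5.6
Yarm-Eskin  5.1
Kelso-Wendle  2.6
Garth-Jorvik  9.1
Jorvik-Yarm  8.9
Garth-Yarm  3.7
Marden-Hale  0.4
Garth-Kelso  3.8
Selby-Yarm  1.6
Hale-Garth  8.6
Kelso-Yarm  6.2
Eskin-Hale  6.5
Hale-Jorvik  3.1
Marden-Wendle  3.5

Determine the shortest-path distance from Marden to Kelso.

Candidate routes:
Marden–Wendle–Kelso: 3.5+2.6 = 6.1
Marden–Kelso: 6.7 = 6.7
Marden–Hale–Kelso: 0.4+6.9 = 7.3
Cheapest is Marden–Wendle–Kelso at 6.1 mi.

6.1 mi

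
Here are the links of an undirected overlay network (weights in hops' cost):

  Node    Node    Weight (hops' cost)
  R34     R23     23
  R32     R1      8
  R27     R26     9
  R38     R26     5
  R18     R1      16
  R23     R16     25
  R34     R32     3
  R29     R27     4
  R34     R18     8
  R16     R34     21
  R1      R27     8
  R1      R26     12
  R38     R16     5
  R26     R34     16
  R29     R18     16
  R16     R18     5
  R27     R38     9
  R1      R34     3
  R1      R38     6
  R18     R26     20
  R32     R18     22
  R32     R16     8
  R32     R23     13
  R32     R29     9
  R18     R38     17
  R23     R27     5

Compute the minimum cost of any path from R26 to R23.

Settle nodes by increasing distance from R26:
R26: 0
R38: 5  (via R26)
R27: 9  (via R26)
R16: 10  (via R38)
R1: 11  (via R38)
R29: 13  (via R27)
R34: 14  (via R1)
R23: 14  (via R27)
Shortest route: R26 → R27 → R23 = 14 hops' cost.

14 hops' cost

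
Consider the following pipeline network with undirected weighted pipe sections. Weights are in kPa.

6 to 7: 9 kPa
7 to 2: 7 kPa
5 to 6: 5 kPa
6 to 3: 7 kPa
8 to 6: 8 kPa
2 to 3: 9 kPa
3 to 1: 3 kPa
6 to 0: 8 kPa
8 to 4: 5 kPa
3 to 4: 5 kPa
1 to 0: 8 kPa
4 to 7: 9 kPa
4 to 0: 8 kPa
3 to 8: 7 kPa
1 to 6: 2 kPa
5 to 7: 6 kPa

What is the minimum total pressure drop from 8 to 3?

Enumerating some paths:
8 - 4 - 3: 5+5 = 10
8 - 6 - 3: 8+7 = 15
8 - 3: 7 = 7
8 - 6 - 1 - 3: 8+2+3 = 13
Cheapest is 8 - 3 at 7 kPa.

7 kPa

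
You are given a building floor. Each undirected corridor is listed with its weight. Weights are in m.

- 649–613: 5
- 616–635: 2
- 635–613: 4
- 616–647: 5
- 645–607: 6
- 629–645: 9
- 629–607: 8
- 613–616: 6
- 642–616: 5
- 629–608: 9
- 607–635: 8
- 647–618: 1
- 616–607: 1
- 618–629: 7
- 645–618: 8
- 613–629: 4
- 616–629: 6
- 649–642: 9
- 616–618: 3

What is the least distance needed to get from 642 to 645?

Running Dijkstra from 642:
642: 0
616: 5  (via 642)
607: 6  (via 616)
635: 7  (via 616)
618: 8  (via 616)
649: 9  (via 642)
647: 9  (via 618)
629: 11  (via 616)
613: 11  (via 616)
645: 12  (via 607)
Shortest route: 642 → 616 → 607 → 645 = 12 m.

12 m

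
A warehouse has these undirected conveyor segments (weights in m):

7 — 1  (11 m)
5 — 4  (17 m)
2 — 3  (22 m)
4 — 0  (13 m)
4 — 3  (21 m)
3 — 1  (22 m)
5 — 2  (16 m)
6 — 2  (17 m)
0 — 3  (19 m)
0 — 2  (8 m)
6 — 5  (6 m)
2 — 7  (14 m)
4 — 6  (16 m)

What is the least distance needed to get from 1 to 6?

42 m

Running Dijkstra from 1:
1: 0
7: 11  (via 1)
3: 22  (via 1)
2: 25  (via 7)
0: 33  (via 2)
5: 41  (via 2)
6: 42  (via 2)
Shortest route: 1–7–2–6 = 42 m.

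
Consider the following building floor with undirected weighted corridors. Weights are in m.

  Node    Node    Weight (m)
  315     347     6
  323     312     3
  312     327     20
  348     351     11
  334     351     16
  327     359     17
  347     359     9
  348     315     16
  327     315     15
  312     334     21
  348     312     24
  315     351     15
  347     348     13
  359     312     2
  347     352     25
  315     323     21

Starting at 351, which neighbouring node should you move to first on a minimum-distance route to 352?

Candidate routes:
351 - 348 - 315 - 347 - 352: 11+16+6+25 = 58
351 - 348 - 347 - 352: 11+13+25 = 49
351 - 315 - 347 - 352: 15+6+25 = 46
The minimum is 46 m via 351 - 315 - 347 - 352.
So from 351 the first move is to 315.

315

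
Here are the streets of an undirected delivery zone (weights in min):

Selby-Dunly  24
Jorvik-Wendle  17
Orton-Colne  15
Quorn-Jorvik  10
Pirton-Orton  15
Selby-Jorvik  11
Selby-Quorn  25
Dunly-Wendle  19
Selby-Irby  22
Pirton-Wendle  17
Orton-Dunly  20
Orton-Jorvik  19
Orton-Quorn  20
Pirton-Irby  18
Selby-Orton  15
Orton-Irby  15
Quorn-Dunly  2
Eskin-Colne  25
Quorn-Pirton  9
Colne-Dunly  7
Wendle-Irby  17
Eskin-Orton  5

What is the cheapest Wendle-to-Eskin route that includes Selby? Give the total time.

48 min

Best Wendle to Selby: Wendle–Jorvik–Selby costing 28
Best Selby to Eskin: Selby–Orton–Eskin costing 20
Total via Selby: 28 + 20 = 48 min.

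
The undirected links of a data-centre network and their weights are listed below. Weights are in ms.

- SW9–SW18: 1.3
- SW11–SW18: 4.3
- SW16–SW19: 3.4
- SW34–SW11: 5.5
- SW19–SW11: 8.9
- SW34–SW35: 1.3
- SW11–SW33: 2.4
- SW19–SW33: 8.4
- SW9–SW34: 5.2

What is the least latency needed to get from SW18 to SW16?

16.6 ms

Candidate routes:
SW18 → SW11 → SW33 → SW19 → SW16: 4.3+2.4+8.4+3.4 = 18.5
SW18 → SW11 → SW19 → SW16: 4.3+8.9+3.4 = 16.6
The minimum is 16.6 ms via SW18 → SW11 → SW19 → SW16.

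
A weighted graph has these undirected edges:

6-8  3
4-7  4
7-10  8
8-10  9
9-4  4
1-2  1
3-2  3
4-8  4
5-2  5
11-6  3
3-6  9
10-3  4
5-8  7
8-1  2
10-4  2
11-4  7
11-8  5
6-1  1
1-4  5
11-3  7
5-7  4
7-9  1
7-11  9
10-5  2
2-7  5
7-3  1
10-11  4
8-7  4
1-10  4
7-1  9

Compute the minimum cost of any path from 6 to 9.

7

Enumerating some paths:
6 - 8 - 7 - 9: 3+4+1 = 8
6 - 1 - 2 - 7 - 9: 1+1+5+1 = 8
6 - 1 - 2 - 3 - 7 - 9: 1+1+3+1+1 = 7
Cheapest is 6 - 1 - 2 - 3 - 7 - 9 at 7.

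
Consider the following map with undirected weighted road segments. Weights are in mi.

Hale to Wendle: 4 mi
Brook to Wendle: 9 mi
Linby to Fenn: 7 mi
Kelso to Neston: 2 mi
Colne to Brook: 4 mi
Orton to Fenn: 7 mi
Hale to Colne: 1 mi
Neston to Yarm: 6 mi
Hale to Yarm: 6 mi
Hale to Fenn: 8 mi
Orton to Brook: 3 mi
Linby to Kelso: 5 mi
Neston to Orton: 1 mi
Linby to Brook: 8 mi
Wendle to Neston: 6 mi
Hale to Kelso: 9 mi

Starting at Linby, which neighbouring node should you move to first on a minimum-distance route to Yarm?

Enumerating some paths:
Linby - Kelso - Neston - Yarm: 5+2+6 = 13
Linby - Brook - Orton - Neston - Yarm: 8+3+1+6 = 18
Cheapest is Linby - Kelso - Neston - Yarm at 13 mi.
So from Linby the first move is to Kelso.

Kelso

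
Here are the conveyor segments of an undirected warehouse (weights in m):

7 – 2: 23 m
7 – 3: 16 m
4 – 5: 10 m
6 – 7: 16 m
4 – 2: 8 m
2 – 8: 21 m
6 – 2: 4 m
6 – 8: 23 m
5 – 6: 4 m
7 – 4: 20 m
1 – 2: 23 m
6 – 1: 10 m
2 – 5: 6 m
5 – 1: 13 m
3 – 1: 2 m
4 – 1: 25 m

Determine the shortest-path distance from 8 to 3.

35 m

Shortest distances from 8:
8: 0
2: 21  (via 8)
6: 23  (via 8)
5: 27  (via 2)
4: 29  (via 2)
1: 33  (via 6)
3: 35  (via 1)
Shortest route: 8–6–1–3 = 35 m.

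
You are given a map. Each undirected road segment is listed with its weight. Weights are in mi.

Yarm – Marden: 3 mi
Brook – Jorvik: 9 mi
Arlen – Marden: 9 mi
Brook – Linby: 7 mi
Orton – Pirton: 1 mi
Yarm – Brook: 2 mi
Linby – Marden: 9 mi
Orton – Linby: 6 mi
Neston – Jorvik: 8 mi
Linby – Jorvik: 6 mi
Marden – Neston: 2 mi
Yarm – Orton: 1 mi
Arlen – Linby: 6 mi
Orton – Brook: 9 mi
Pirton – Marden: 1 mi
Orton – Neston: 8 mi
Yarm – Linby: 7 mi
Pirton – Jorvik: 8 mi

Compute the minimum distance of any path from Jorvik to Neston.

Compare a few routes:
Jorvik–Pirton–Marden–Neston: 8+1+2 = 11
Jorvik–Neston: 8 = 8
The minimum is 8 mi via Jorvik–Neston.

8 mi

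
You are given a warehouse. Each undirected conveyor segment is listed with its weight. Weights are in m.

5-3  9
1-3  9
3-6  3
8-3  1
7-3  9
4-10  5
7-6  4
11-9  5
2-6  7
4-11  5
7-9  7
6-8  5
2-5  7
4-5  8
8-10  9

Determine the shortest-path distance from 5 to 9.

Settle nodes by increasing distance from 5:
5: 0
2: 7  (via 5)
4: 8  (via 5)
3: 9  (via 5)
8: 10  (via 3)
6: 12  (via 3)
10: 13  (via 4)
11: 13  (via 4)
7: 16  (via 6)
1: 18  (via 3)
9: 18  (via 11)
Shortest route: 5–4–11–9 = 18 m.

18 m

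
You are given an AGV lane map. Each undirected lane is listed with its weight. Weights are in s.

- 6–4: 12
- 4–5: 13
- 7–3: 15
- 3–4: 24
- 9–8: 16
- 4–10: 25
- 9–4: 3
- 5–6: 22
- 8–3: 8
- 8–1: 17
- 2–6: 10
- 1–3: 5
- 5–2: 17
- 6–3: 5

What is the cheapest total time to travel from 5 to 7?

42 s

Candidate routes:
5–6–3–7: 22+5+15 = 42
5–4–3–7: 13+24+15 = 52
5–4–6–3–7: 13+12+5+15 = 45
5–2–6–3–7: 17+10+5+15 = 47
The minimum is 42 s via 5–6–3–7.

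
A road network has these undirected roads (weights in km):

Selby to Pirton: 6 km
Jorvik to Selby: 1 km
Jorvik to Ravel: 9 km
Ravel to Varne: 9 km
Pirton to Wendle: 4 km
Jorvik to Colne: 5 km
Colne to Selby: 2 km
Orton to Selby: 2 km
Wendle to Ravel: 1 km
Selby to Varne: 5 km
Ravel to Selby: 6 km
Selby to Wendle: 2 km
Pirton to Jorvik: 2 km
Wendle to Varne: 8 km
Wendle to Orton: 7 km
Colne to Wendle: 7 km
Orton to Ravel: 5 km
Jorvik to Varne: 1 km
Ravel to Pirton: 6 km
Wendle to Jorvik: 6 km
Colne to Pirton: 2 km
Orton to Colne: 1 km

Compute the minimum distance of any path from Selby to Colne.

2 km

Shortest distances from Selby:
Selby: 0
Jorvik: 1  (via Selby)
Orton: 2  (via Selby)
Colne: 2  (via Selby)
Shortest route: Selby → Colne = 2 km.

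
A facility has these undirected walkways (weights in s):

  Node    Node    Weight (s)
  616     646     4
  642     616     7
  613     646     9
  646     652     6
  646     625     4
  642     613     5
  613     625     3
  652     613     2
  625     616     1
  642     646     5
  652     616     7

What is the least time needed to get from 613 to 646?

Compare a few routes:
613–625–616–646: 3+1+4 = 8
613–652–646: 2+6 = 8
613–625–646: 3+4 = 7
Cheapest is 613–625–646 at 7 s.

7 s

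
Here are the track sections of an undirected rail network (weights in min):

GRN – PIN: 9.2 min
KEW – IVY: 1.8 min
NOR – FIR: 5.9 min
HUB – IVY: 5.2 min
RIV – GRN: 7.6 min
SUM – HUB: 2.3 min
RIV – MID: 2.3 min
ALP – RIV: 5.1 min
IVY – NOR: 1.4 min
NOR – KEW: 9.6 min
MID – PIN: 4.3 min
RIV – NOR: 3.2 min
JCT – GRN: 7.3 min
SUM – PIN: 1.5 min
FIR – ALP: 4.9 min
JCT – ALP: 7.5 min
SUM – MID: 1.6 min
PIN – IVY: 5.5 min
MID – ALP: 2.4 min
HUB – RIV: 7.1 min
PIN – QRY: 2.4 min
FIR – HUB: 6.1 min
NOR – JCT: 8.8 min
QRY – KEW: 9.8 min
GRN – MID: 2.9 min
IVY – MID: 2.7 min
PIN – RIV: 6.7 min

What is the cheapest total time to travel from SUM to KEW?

Enumerating some paths:
SUM → MID → IVY → KEW: 1.6+2.7+1.8 = 6.1
SUM → PIN → IVY → KEW: 1.5+5.5+1.8 = 8.8
SUM → HUB → IVY → KEW: 2.3+5.2+1.8 = 9.3
Cheapest is SUM → MID → IVY → KEW at 6.1 min.

6.1 min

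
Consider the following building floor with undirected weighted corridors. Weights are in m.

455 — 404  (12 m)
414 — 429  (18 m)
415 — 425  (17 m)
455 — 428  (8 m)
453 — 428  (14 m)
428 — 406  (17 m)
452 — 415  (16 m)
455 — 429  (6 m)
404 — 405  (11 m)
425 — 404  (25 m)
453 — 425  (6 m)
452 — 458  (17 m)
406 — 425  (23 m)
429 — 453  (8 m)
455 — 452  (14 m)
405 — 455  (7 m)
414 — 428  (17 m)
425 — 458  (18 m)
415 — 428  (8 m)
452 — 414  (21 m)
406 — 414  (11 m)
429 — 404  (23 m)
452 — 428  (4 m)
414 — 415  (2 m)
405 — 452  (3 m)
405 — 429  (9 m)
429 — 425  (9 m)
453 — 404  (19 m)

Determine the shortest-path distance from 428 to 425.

Candidate routes:
428 - 452 - 405 - 429 - 425: 4+3+9+9 = 25
428 - 415 - 425: 8+17 = 25
428 - 453 - 425: 14+6 = 20
428 - 455 - 429 - 425: 8+6+9 = 23
Cheapest is 428 - 453 - 425 at 20 m.

20 m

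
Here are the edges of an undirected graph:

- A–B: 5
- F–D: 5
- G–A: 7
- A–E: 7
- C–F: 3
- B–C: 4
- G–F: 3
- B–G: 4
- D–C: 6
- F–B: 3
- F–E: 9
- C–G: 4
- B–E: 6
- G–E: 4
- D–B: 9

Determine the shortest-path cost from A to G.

Running Dijkstra from A:
A: 0
B: 5  (via A)
E: 7  (via A)
G: 7  (via A)
Shortest route: A–G = 7.

7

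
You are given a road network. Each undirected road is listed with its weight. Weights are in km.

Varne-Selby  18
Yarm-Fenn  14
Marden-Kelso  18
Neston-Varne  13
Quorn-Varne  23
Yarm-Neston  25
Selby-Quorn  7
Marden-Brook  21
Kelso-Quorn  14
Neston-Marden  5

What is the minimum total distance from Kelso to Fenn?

62 km

Enumerating some paths:
Kelso - Marden - Neston - Yarm - Fenn: 18+5+25+14 = 62
Kelso - Quorn - Varne - Neston - Yarm - Fenn: 14+23+13+25+14 = 89
Cheapest is Kelso - Marden - Neston - Yarm - Fenn at 62 km.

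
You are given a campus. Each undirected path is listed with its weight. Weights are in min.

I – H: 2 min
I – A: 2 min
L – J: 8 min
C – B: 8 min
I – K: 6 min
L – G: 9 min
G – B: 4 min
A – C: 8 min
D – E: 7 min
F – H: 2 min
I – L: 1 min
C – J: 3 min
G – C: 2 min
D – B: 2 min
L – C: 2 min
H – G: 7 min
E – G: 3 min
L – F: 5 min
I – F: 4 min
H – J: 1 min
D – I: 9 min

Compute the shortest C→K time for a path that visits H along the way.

Best C to H: C → J → H costing 4
Best H to K: H → I → K costing 8
Total via H: 4 + 8 = 12 min.

12 min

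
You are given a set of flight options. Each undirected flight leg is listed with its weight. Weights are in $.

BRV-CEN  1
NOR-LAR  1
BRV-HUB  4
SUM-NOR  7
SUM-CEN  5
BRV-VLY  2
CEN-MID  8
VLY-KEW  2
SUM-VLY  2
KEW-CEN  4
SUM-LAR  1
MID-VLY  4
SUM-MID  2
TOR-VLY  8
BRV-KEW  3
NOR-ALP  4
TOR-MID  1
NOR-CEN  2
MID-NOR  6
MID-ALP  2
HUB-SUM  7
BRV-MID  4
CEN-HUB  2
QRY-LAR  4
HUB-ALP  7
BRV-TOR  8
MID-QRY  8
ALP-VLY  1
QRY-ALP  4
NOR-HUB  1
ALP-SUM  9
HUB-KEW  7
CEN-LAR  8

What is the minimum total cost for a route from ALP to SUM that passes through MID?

$4

Best ALP to MID: ALP → MID costing 2
Best MID to SUM: MID → SUM costing 2
Total via MID: 2 + 2 = $4.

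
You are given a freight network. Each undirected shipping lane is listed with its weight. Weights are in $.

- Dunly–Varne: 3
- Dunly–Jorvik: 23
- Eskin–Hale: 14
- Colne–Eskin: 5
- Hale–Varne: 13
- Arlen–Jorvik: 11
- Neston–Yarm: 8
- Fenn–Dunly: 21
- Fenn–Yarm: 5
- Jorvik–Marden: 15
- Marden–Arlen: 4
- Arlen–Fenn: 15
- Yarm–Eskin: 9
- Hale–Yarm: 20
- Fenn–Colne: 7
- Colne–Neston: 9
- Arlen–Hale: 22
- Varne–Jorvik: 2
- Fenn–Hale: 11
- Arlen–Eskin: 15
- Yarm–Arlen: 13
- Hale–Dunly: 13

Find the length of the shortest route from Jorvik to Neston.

$32

Settle nodes by increasing distance from Jorvik:
Jorvik: 0
Varne: 2  (via Jorvik)
Dunly: 5  (via Varne)
Arlen: 11  (via Jorvik)
Marden: 15  (via Jorvik)
Hale: 15  (via Varne)
Yarm: 24  (via Arlen)
Eskin: 26  (via Arlen)
Fenn: 26  (via Dunly)
Colne: 31  (via Eskin)
Neston: 32  (via Yarm)
Shortest route: Jorvik → Arlen → Yarm → Neston = $32.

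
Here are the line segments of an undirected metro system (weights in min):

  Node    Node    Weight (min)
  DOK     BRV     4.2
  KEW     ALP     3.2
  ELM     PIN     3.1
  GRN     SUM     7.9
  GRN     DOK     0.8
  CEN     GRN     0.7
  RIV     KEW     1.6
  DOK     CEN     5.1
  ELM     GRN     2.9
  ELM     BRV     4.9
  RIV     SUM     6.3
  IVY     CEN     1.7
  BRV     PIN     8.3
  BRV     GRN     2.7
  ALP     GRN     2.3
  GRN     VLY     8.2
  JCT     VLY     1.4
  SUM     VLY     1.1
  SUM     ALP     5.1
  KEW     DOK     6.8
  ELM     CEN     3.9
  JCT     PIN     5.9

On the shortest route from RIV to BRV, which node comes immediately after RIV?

KEW

Candidate routes:
RIV → KEW → ALP → GRN → DOK → BRV: 1.6+3.2+2.3+0.8+4.2 = 12.1
RIV → KEW → ALP → GRN → BRV: 1.6+3.2+2.3+2.7 = 9.8
RIV → KEW → DOK → GRN → BRV: 1.6+6.8+0.8+2.7 = 11.9
RIV → KEW → DOK → BRV: 1.6+6.8+4.2 = 12.6
The minimum is 9.8 min via RIV → KEW → ALP → GRN → BRV.
So from RIV the first move is to KEW.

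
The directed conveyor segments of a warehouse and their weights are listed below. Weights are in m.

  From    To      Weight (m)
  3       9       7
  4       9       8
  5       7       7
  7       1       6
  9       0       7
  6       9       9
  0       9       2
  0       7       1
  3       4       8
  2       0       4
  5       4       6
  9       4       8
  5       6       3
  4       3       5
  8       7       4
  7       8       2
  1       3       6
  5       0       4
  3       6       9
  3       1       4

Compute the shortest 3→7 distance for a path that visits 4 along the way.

Best 3 to 4: 3–4 costing 8
Shortest 4→7: 4–9–0–7 = 16
Total via 4: 8 + 16 = 24 m.

24 m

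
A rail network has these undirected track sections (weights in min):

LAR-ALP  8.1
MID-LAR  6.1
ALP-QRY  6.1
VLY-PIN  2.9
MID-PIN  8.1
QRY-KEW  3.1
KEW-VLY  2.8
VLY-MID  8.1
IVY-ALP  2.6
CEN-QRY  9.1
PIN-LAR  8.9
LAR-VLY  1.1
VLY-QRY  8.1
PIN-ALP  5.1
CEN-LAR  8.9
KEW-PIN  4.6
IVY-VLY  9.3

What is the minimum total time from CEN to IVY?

17.8 min

Settle nodes by increasing distance from CEN:
CEN: 0
LAR: 8.9  (via CEN)
QRY: 9.1  (via CEN)
VLY: 10  (via LAR)
KEW: 12.2  (via QRY)
PIN: 12.9  (via VLY)
MID: 15  (via LAR)
ALP: 15.2  (via QRY)
IVY: 17.8  (via ALP)
Shortest route: CEN–QRY–ALP–IVY = 17.8 min.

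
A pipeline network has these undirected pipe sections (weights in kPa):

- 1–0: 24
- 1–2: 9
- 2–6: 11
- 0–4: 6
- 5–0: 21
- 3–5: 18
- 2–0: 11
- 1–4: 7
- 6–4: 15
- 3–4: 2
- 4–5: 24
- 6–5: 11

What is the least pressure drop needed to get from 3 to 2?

Settle nodes by increasing distance from 3:
3: 0
4: 2  (via 3)
0: 8  (via 4)
1: 9  (via 4)
6: 17  (via 4)
2: 18  (via 1)
Shortest route: 3–4–1–2 = 18 kPa.

18 kPa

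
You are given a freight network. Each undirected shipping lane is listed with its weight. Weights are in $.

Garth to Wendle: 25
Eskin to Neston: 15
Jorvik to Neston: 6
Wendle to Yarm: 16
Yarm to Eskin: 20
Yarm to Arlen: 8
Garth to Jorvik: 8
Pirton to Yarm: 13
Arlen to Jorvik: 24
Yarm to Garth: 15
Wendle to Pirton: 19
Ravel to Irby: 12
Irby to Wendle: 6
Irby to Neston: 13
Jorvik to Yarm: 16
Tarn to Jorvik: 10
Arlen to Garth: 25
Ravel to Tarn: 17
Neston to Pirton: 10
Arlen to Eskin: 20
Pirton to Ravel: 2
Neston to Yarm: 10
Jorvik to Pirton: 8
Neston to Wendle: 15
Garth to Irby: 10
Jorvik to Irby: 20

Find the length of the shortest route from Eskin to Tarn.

Candidate routes:
Eskin - Neston - Pirton - Jorvik - Tarn: 15+10+8+10 = 43
Eskin - Neston - Jorvik - Tarn: 15+6+10 = 31
The minimum is $31 via Eskin - Neston - Jorvik - Tarn.

$31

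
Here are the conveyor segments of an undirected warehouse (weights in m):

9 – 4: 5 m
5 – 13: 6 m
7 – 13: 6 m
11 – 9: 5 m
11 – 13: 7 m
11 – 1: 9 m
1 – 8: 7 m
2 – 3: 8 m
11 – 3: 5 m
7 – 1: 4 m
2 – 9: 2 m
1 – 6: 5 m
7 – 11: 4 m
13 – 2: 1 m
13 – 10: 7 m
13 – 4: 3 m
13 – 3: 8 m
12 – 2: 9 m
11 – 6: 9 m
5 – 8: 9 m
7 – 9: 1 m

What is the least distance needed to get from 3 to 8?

20 m

Candidate routes:
3 - 11 - 7 - 1 - 8: 5+4+4+7 = 20
3 - 11 - 1 - 8: 5+9+7 = 21
The minimum is 20 m via 3 - 11 - 7 - 1 - 8.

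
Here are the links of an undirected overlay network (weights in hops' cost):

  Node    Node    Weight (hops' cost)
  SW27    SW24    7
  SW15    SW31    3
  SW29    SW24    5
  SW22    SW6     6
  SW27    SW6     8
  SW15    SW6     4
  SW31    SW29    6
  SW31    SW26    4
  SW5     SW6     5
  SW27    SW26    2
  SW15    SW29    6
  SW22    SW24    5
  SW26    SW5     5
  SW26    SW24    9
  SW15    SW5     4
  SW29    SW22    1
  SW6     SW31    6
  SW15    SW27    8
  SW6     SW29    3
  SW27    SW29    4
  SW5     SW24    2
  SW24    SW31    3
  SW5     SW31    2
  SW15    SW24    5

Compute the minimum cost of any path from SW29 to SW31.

Running Dijkstra from SW29:
SW29: 0
SW22: 1  (via SW29)
SW6: 3  (via SW29)
SW27: 4  (via SW29)
SW24: 5  (via SW29)
SW31: 6  (via SW29)
Shortest route: SW29 → SW31 = 6 hops' cost.

6 hops' cost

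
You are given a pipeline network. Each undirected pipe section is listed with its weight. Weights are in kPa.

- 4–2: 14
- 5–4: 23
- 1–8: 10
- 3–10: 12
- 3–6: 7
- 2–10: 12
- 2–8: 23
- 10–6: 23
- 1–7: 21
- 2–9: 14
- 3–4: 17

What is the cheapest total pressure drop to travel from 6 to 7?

Candidate routes:
6 → 3 → 10 → 2 → 8 → 1 → 7: 7+12+12+23+10+21 = 85
6 → 10 → 3 → 4 → 2 → 8 → 1 → 7: 23+12+17+14+23+10+21 = 120
6 → 10 → 2 → 8 → 1 → 7: 23+12+23+10+21 = 89
6 → 3 → 4 → 2 → 8 → 1 → 7: 7+17+14+23+10+21 = 92
Cheapest is 6 → 3 → 10 → 2 → 8 → 1 → 7 at 85 kPa.

85 kPa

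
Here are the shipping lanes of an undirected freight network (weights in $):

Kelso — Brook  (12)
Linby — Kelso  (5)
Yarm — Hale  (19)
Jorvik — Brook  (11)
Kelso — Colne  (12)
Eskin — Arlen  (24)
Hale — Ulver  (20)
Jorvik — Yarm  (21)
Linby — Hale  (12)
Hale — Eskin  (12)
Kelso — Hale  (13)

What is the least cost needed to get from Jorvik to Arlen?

$72

Compare a few routes:
Jorvik - Brook - Kelso - Hale - Eskin - Arlen: 11+12+13+12+24 = 72
Jorvik - Yarm - Hale - Eskin - Arlen: 21+19+12+24 = 76
Jorvik - Brook - Kelso - Linby - Hale - Eskin - Arlen: 11+12+5+12+12+24 = 76
Cheapest is Jorvik - Brook - Kelso - Hale - Eskin - Arlen at $72.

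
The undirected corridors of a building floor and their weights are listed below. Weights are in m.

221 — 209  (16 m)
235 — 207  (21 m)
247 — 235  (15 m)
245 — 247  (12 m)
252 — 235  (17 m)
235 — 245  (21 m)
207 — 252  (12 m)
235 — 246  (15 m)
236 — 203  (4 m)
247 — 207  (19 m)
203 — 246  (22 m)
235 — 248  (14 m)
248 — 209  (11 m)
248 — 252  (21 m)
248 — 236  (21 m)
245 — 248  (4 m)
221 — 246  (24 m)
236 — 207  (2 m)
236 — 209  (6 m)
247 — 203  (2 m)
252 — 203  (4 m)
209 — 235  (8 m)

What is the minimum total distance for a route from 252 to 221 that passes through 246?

50 m

Shortest 252→246: 252 → 203 → 246 = 26
Best 246 to 221: 246 → 221 costing 24
Total via 246: 26 + 24 = 50 m.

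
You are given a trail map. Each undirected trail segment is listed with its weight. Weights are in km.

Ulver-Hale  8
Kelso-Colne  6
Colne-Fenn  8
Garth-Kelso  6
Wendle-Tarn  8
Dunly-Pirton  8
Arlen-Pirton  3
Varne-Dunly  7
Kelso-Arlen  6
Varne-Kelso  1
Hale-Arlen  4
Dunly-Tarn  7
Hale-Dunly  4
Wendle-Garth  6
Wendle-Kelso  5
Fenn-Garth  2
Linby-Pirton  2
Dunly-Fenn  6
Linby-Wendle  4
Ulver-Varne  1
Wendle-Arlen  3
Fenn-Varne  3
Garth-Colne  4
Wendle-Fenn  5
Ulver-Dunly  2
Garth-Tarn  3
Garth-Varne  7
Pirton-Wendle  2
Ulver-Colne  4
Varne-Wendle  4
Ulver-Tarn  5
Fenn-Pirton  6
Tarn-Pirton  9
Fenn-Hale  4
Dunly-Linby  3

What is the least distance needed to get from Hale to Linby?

7 km

Shortest distances from Hale:
Hale: 0
Dunly: 4  (via Hale)
Arlen: 4  (via Hale)
Fenn: 4  (via Hale)
Ulver: 6  (via Dunly)
Garth: 6  (via Fenn)
Wendle: 7  (via Arlen)
Linby: 7  (via Dunly)
Shortest route: Hale → Dunly → Linby = 7 km.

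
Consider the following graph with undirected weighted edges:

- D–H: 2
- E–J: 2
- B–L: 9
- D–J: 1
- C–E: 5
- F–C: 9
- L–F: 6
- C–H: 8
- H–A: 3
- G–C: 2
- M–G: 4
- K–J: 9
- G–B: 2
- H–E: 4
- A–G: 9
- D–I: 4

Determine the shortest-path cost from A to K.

Shortest distances from A:
A: 0
H: 3  (via A)
D: 5  (via H)
J: 6  (via D)
E: 7  (via H)
G: 9  (via A)
I: 9  (via D)
B: 11  (via G)
C: 11  (via H)
M: 13  (via G)
K: 15  (via J)
Shortest route: A → H → D → J → K = 15.

15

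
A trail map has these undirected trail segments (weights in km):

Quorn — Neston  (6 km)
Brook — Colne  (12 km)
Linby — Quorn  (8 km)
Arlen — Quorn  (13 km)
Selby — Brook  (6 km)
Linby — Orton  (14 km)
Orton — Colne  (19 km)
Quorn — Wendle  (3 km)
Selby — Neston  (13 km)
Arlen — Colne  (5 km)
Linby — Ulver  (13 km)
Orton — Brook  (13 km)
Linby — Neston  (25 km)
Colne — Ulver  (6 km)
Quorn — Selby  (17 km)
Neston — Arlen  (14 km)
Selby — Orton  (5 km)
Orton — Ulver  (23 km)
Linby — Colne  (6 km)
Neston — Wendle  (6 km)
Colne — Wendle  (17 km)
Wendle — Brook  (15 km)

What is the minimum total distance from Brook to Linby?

Shortest distances from Brook:
Brook: 0
Selby: 6  (via Brook)
Orton: 11  (via Selby)
Colne: 12  (via Brook)
Wendle: 15  (via Brook)
Arlen: 17  (via Colne)
Quorn: 18  (via Wendle)
Linby: 18  (via Colne)
Shortest route: Brook → Colne → Linby = 18 km.

18 km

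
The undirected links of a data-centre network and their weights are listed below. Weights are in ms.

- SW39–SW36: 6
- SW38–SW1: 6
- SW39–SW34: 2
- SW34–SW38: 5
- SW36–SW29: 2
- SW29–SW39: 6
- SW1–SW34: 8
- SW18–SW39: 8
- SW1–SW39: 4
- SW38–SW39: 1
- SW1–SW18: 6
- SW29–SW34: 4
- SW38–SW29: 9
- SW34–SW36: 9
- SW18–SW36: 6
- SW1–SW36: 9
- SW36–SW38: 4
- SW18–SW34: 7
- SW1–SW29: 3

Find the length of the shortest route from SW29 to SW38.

Shortest distances from SW29:
SW29: 0
SW36: 2  (via SW29)
SW1: 3  (via SW29)
SW34: 4  (via SW29)
SW38: 6  (via SW36)
Shortest route: SW29 → SW36 → SW38 = 6 ms.

6 ms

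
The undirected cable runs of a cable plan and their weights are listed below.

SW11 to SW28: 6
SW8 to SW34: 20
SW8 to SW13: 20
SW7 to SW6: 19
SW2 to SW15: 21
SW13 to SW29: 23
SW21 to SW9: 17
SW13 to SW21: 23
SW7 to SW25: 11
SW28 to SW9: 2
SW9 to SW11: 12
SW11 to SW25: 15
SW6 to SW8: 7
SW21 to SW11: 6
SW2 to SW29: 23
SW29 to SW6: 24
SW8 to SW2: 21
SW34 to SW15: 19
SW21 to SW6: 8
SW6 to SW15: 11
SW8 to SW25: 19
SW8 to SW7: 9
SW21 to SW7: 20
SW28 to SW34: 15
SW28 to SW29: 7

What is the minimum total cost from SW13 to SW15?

Enumerating some paths:
SW13 → SW8 → SW6 → SW15: 20+7+11 = 38
SW13 → SW29 → SW6 → SW15: 23+24+11 = 58
SW13 → SW21 → SW6 → SW15: 23+8+11 = 42
The minimum is 38 via SW13 → SW8 → SW6 → SW15.

38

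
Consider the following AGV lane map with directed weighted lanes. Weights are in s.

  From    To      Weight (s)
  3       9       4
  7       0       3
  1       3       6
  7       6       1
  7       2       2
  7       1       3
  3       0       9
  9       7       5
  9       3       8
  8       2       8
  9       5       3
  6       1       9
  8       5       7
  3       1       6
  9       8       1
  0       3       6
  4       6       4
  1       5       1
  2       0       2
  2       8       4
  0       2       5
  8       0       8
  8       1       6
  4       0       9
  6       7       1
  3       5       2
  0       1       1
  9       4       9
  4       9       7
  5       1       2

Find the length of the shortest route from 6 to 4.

Enumerating some paths:
6 → 7 → 0 → 3 → 9 → 4: 1+3+6+4+9 = 23
6 → 7 → 2 → 0 → 3 → 9 → 4: 1+2+2+6+4+9 = 24
The minimum is 23 s via 6 → 7 → 0 → 3 → 9 → 4.

23 s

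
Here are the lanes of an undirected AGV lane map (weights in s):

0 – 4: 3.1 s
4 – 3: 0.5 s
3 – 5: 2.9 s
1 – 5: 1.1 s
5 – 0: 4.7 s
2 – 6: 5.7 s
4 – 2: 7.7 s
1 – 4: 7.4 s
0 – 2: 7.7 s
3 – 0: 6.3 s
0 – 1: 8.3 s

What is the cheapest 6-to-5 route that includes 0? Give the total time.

18.1 s

Shortest 6→0: 6–2–0 = 13.4
Shortest 0→5: 0–5 = 4.7
Total via 0: 13.4 + 4.7 = 18.1 s.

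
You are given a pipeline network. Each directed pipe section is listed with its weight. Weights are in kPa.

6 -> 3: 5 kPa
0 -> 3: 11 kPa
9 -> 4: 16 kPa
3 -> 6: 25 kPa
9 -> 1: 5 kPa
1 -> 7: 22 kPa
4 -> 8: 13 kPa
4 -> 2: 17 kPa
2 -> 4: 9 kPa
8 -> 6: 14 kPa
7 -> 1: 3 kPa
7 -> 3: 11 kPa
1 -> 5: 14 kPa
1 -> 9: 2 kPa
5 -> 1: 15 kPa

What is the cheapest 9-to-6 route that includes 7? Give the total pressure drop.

Shortest 9→7: 9–1–7 = 27
Shortest 7→6: 7–3–6 = 36
Total via 7: 27 + 36 = 63 kPa.

63 kPa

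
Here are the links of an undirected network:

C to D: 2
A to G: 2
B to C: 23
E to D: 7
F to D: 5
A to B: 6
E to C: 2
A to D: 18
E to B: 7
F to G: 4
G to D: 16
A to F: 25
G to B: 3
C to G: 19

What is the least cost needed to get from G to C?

11

Shortest distances from G:
G: 0
A: 2  (via G)
B: 3  (via G)
F: 4  (via G)
D: 9  (via F)
E: 10  (via B)
C: 11  (via D)
Shortest route: G → F → D → C = 11.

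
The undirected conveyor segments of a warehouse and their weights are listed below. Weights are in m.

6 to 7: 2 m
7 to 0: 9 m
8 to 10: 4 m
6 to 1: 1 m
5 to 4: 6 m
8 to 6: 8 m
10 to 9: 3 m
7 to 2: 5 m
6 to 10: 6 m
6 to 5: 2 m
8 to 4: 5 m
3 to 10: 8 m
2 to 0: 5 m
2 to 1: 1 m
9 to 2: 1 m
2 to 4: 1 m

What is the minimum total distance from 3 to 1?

Settle nodes by increasing distance from 3:
3: 0
10: 8  (via 3)
9: 11  (via 10)
2: 12  (via 9)
8: 12  (via 10)
1: 13  (via 2)
Shortest route: 3–10–9–2–1 = 13 m.

13 m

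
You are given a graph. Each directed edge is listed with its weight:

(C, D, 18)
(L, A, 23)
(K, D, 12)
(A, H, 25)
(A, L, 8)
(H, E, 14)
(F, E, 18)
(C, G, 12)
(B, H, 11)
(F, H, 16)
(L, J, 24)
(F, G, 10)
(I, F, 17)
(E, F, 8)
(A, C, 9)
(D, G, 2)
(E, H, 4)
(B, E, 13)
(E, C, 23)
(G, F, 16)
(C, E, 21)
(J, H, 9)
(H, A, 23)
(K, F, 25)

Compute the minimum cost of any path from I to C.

58

Compare a few routes:
I → F → H → A → C: 17+16+23+9 = 65
I → F → E → C: 17+18+23 = 58
The minimum is 58 via I → F → E → C.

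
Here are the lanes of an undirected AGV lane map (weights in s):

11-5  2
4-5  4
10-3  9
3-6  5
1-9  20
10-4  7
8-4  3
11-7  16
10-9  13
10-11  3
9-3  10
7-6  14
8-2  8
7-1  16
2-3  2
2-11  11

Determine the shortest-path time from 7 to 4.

22 s

Running Dijkstra from 7:
7: 0
6: 14  (via 7)
1: 16  (via 7)
11: 16  (via 7)
5: 18  (via 11)
3: 19  (via 6)
10: 19  (via 11)
2: 21  (via 3)
4: 22  (via 5)
Shortest route: 7 → 11 → 5 → 4 = 22 s.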